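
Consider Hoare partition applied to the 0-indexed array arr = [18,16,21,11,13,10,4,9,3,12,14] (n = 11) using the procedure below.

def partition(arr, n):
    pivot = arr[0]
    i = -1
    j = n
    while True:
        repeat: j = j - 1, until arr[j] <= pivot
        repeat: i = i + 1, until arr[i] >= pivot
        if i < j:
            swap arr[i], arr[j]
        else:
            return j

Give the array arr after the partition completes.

[14,16,12,11,13,10,4,9,3,21,18]

pivot = arr[0] = 18; i = -1, j = 11
j→10 (arr[10]=14≤18), i→0 (arr[0]=18≥18); i<j, swap → [14,16,21,11,13,10,4,9,3,12,18]
j→9 (arr[9]=12≤18), i→2 (arr[2]=21≥18); i<j, swap → [14,16,12,11,13,10,4,9,3,21,18]
j→8, i→9; i≥j, return j=8. arr = [14,16,12,11,13,10,4,9,3,21,18]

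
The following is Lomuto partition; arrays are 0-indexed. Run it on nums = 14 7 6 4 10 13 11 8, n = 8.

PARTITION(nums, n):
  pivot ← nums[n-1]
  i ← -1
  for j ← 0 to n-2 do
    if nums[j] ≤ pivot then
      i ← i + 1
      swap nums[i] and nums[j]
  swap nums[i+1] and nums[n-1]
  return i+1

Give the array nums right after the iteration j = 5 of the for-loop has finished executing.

pivot = nums[7] = 8; i = -1
j=0: nums[0]=14 > 8 → no swap
j=1: nums[1]=7 ≤ 8 → i=0, swap nums[0],nums[1] → 7 14 6 4 10 13 11 8
j=2: nums[2]=6 ≤ 8 → i=1, swap nums[1],nums[2] → 7 6 14 4 10 13 11 8
j=3: nums[3]=4 ≤ 8 → i=2, swap nums[2],nums[3] → 7 6 4 14 10 13 11 8
j=4: nums[4]=10 > 8 → no swap
j=5: nums[5]=13 > 8 → no swap
(after j=5) nums = 7 6 4 14 10 13 11 8

7 6 4 14 10 13 11 8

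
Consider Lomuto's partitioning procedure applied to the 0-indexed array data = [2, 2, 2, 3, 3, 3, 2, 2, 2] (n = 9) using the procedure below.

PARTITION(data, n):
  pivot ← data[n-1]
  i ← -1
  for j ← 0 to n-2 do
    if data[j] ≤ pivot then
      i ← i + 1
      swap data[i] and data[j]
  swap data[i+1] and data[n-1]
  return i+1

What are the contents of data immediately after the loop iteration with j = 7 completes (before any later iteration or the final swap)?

[2, 2, 2, 2, 2, 3, 3, 3, 2]

pivot = data[8] = 2; i = -1
j=0: data[0]=2 ≤ 2 → i=0, swap data[0],data[0] (no change) → [2, 2, 2, 3, 3, 3, 2, 2, 2]
j=1: data[1]=2 ≤ 2 → i=1, swap data[1],data[1] (no change) → [2, 2, 2, 3, 3, 3, 2, 2, 2]
j=2: data[2]=2 ≤ 2 → i=2, swap data[2],data[2] (no change) → [2, 2, 2, 3, 3, 3, 2, 2, 2]
j=3: data[3]=3 > 2 → no swap
j=4: data[4]=3 > 2 → no swap
j=5: data[5]=3 > 2 → no swap
j=6: data[6]=2 ≤ 2 → i=3, swap data[3],data[6] → [2, 2, 2, 2, 3, 3, 3, 2, 2]
j=7: data[7]=2 ≤ 2 → i=4, swap data[4],data[7] → [2, 2, 2, 2, 2, 3, 3, 3, 2]
(after j=7) data = [2, 2, 2, 2, 2, 3, 3, 3, 2]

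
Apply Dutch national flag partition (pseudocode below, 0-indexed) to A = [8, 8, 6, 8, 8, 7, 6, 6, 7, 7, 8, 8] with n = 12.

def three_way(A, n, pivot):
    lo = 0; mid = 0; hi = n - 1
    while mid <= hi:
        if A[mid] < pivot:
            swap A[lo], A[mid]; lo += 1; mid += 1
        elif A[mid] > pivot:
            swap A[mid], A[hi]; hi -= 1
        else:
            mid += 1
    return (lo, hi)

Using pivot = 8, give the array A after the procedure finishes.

[6, 7, 6, 6, 7, 7, 8, 8, 8, 8, 8, 8]

pivot = 8; lo=0, mid=0, hi=11
A[mid]=8=8: mid=1
A[mid]=8=8: mid=2
A[mid]=6<8: swap A[0],A[2]; lo=1,mid=3 → [6, 8, 8, 8, 8, 7, 6, 6, 7, 7, 8, 8]
A[mid]=8=8: mid=4
A[mid]=8=8: mid=5
A[mid]=7<8: swap A[1],A[5]; lo=2,mid=6 → [6, 7, 8, 8, 8, 8, 6, 6, 7, 7, 8, 8]
A[mid]=6<8: swap A[2],A[6]; lo=3,mid=7 → [6, 7, 6, 8, 8, 8, 8, 6, 7, 7, 8, 8]
A[mid]=6<8: swap A[3],A[7]; lo=4,mid=8 → [6, 7, 6, 6, 8, 8, 8, 8, 7, 7, 8, 8]
A[mid]=7<8: swap A[4],A[8]; lo=5,mid=9 → [6, 7, 6, 6, 7, 8, 8, 8, 8, 7, 8, 8]
A[mid]=7<8: swap A[5],A[9]; lo=6,mid=10 → [6, 7, 6, 6, 7, 7, 8, 8, 8, 8, 8, 8]
A[mid]=8=8: mid=11
A[mid]=8=8: mid=12
end: lo=6, hi=11; A = [6, 7, 6, 6, 7, 7, 8, 8, 8, 8, 8, 8]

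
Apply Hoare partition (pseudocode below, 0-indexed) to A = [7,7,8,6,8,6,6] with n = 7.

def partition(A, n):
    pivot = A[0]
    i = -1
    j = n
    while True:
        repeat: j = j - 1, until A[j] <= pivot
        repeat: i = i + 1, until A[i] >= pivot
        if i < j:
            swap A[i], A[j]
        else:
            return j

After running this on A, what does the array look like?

pivot=7
j stops at 6 (6), i stops at 0 (7); swap ⇒ [6,7,8,6,8,6,7]
j stops at 5 (6), i stops at 1 (7); swap ⇒ [6,6,8,6,8,7,7]
j stops at 3 (6), i stops at 2 (8); swap ⇒ [6,6,6,8,8,7,7]
j stops at 2, i stops at 3; i≥j ⇒ return 2. A=[6,6,6,8,8,7,7]

[6,6,6,8,8,7,7]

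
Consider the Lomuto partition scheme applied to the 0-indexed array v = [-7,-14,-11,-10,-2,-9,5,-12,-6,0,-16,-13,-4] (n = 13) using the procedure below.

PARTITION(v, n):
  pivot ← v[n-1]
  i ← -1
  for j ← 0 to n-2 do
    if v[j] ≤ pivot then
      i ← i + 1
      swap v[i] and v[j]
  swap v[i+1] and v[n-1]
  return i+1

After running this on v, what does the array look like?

[-7,-14,-11,-10,-9,-12,-6,-16,-13,-4,-2,5,0]

pivot=-4, i=-1
j=0: -7≤-4, i=0, swap(0,0) ⇒ [-7,-14,-11,-10,-2,-9,5,-12,-6,0,-16,-13,-4]
j=1: -14≤-4, i=1, swap(1,1) ⇒ [-7,-14,-11,-10,-2,-9,5,-12,-6,0,-16,-13,-4]
j=2: -11≤-4, i=2, swap(2,2) ⇒ [-7,-14,-11,-10,-2,-9,5,-12,-6,0,-16,-13,-4]
j=3: -10≤-4, i=3, swap(3,3) ⇒ [-7,-14,-11,-10,-2,-9,5,-12,-6,0,-16,-13,-4]
j=4: -2>-4, skip
j=5: -9≤-4, i=4, swap(4,5) ⇒ [-7,-14,-11,-10,-9,-2,5,-12,-6,0,-16,-13,-4]
j=6: 5>-4, skip
j=7: -12≤-4, i=5, swap(5,7) ⇒ [-7,-14,-11,-10,-9,-12,5,-2,-6,0,-16,-13,-4]
j=8: -6≤-4, i=6, swap(6,8) ⇒ [-7,-14,-11,-10,-9,-12,-6,-2,5,0,-16,-13,-4]
j=9: 0>-4, skip
j=10: -16≤-4, i=7, swap(7,10) ⇒ [-7,-14,-11,-10,-9,-12,-6,-16,5,0,-2,-13,-4]
j=11: -13≤-4, i=8, swap(8,11) ⇒ [-7,-14,-11,-10,-9,-12,-6,-16,-13,0,-2,5,-4]
swap(9,12) ⇒ [-7,-14,-11,-10,-9,-12,-6,-16,-13,-4,-2,5,0]; return 9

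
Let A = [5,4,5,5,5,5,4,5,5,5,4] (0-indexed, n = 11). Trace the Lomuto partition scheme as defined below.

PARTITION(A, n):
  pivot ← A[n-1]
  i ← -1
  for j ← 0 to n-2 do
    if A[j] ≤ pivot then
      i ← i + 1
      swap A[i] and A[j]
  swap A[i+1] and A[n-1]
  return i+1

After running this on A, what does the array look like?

pivot=4, i=-1
j=0: 5>4, skip
j=1: 4≤4, i=0, swap(0,1) ⇒ [4,5,5,5,5,5,4,5,5,5,4]
j=2: 5>4, skip
j=3: 5>4, skip
j=4: 5>4, skip
j=5: 5>4, skip
j=6: 4≤4, i=1, swap(1,6) ⇒ [4,4,5,5,5,5,5,5,5,5,4]
j=7: 5>4, skip
j=8: 5>4, skip
j=9: 5>4, skip
swap(2,10) ⇒ [4,4,4,5,5,5,5,5,5,5,5]; return 2

[4,4,4,5,5,5,5,5,5,5,5]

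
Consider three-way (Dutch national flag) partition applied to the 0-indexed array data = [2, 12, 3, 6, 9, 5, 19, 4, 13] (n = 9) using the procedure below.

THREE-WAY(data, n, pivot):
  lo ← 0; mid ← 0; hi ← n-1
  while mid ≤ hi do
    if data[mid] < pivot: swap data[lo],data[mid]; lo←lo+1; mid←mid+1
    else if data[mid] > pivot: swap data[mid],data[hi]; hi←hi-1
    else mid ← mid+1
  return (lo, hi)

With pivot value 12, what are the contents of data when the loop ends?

[2, 3, 6, 9, 5, 4, 12, 13, 19]

lo=0 mid=0 hi=8
2<12: swap(0,0), lo=1 mid=1 ⇒ [2, 12, 3, 6, 9, 5, 19, 4, 13]
12=12: mid=2
3<12: swap(1,2), lo=2 mid=3 ⇒ [2, 3, 12, 6, 9, 5, 19, 4, 13]
6<12: swap(2,3), lo=3 mid=4 ⇒ [2, 3, 6, 12, 9, 5, 19, 4, 13]
9<12: swap(3,4), lo=4 mid=5 ⇒ [2, 3, 6, 9, 12, 5, 19, 4, 13]
5<12: swap(4,5), lo=5 mid=6 ⇒ [2, 3, 6, 9, 5, 12, 19, 4, 13]
19>12: swap(6,8), hi=7 ⇒ [2, 3, 6, 9, 5, 12, 13, 4, 19]
13>12: swap(6,7), hi=6 ⇒ [2, 3, 6, 9, 5, 12, 4, 13, 19]
4<12: swap(5,6), lo=6 mid=7 ⇒ [2, 3, 6, 9, 5, 4, 12, 13, 19]
done. lo=6 hi=6; data=[2, 3, 6, 9, 5, 4, 12, 13, 19]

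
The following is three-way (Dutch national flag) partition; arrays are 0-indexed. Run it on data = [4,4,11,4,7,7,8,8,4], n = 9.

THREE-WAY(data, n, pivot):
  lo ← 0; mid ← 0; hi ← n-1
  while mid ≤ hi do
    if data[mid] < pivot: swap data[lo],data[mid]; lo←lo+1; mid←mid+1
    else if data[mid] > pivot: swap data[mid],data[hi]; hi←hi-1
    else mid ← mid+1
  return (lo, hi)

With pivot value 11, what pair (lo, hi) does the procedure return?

(8, 8)

pivot = 11; lo=0, mid=0, hi=8
data[mid]=4<11: swap data[0],data[0]; lo=1,mid=1 → [4,4,11,4,7,7,8,8,4]
data[mid]=4<11: swap data[1],data[1]; lo=2,mid=2 → [4,4,11,4,7,7,8,8,4]
data[mid]=11=11: mid=3
data[mid]=4<11: swap data[2],data[3]; lo=3,mid=4 → [4,4,4,11,7,7,8,8,4]
data[mid]=7<11: swap data[3],data[4]; lo=4,mid=5 → [4,4,4,7,11,7,8,8,4]
data[mid]=7<11: swap data[4],data[5]; lo=5,mid=6 → [4,4,4,7,7,11,8,8,4]
data[mid]=8<11: swap data[5],data[6]; lo=6,mid=7 → [4,4,4,7,7,8,11,8,4]
data[mid]=8<11: swap data[6],data[7]; lo=7,mid=8 → [4,4,4,7,7,8,8,11,4]
data[mid]=4<11: swap data[7],data[8]; lo=8,mid=9 → [4,4,4,7,7,8,8,4,11]
end: lo=8, hi=8; data = [4,4,4,7,7,8,8,4,11]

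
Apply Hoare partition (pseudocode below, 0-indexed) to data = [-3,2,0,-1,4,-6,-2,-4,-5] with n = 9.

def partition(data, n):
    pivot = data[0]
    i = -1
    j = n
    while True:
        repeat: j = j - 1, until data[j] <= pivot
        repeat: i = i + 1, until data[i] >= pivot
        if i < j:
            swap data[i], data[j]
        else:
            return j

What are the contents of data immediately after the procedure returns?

pivot = data[0] = -3; i = -1, j = 9
j→8 (data[8]=-5≤-3), i→0 (data[0]=-3≥-3); i<j, swap → [-5,2,0,-1,4,-6,-2,-4,-3]
j→7 (data[7]=-4≤-3), i→1 (data[1]=2≥-3); i<j, swap → [-5,-4,0,-1,4,-6,-2,2,-3]
j→5 (data[5]=-6≤-3), i→2 (data[2]=0≥-3); i<j, swap → [-5,-4,-6,-1,4,0,-2,2,-3]
j→2, i→3; i≥j, return j=2. data = [-5,-4,-6,-1,4,0,-2,2,-3]

[-5,-4,-6,-1,4,0,-2,2,-3]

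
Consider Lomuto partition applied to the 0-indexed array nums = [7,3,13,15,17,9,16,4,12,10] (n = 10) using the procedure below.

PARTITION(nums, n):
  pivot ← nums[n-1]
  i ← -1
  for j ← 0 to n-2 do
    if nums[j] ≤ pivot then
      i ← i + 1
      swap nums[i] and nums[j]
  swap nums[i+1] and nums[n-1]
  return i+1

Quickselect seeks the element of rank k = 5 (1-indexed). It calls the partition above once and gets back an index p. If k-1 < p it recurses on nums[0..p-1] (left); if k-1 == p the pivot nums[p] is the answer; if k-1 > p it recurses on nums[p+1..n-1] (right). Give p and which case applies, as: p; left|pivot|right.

4; pivot

pivot = nums[9] = 10; i = -1
j=0: nums[0]=7 ≤ 10 → i=0, swap nums[0],nums[0] (no change) → [7,3,13,15,17,9,16,4,12,10]
j=1: nums[1]=3 ≤ 10 → i=1, swap nums[1],nums[1] (no change) → [7,3,13,15,17,9,16,4,12,10]
j=2: nums[2]=13 > 10 → no swap
j=3: nums[3]=15 > 10 → no swap
j=4: nums[4]=17 > 10 → no swap
j=5: nums[5]=9 ≤ 10 → i=2, swap nums[2],nums[5] → [7,3,9,15,17,13,16,4,12,10]
j=6: nums[6]=16 > 10 → no swap
j=7: nums[7]=4 ≤ 10 → i=3, swap nums[3],nums[7] → [7,3,9,4,17,13,16,15,12,10]
j=8: nums[8]=12 > 10 → no swap
final swap nums[4],nums[9] → [7,3,9,4,10,13,16,15,12,17]; return 4
p = 4; k-1 = 4 == 4 ⇒ pivot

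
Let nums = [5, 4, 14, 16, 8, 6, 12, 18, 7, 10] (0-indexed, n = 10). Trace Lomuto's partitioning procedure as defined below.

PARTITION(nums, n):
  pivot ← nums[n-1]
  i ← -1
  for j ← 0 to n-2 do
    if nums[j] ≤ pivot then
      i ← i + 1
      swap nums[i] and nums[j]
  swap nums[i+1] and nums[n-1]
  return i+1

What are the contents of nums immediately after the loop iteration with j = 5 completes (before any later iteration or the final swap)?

[5, 4, 8, 6, 14, 16, 12, 18, 7, 10]

pivot = nums[9] = 10; i = -1
j=0: nums[0]=5 ≤ 10 → i=0, swap nums[0],nums[0] (no change) → [5, 4, 14, 16, 8, 6, 12, 18, 7, 10]
j=1: nums[1]=4 ≤ 10 → i=1, swap nums[1],nums[1] (no change) → [5, 4, 14, 16, 8, 6, 12, 18, 7, 10]
j=2: nums[2]=14 > 10 → no swap
j=3: nums[3]=16 > 10 → no swap
j=4: nums[4]=8 ≤ 10 → i=2, swap nums[2],nums[4] → [5, 4, 8, 16, 14, 6, 12, 18, 7, 10]
j=5: nums[5]=6 ≤ 10 → i=3, swap nums[3],nums[5] → [5, 4, 8, 6, 14, 16, 12, 18, 7, 10]
(after j=5) nums = [5, 4, 8, 6, 14, 16, 12, 18, 7, 10]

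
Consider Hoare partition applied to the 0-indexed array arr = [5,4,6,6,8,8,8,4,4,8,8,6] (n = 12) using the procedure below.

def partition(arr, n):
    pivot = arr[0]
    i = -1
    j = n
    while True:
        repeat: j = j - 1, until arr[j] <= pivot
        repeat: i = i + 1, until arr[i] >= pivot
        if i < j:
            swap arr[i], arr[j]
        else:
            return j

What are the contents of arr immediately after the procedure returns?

[4,4,4,6,8,8,8,6,5,8,8,6]

pivot = arr[0] = 5; i = -1, j = 12
j→8 (arr[8]=4≤5), i→0 (arr[0]=5≥5); i<j, swap → [4,4,6,6,8,8,8,4,5,8,8,6]
j→7 (arr[7]=4≤5), i→2 (arr[2]=6≥5); i<j, swap → [4,4,4,6,8,8,8,6,5,8,8,6]
j→2, i→3; i≥j, return j=2. arr = [4,4,4,6,8,8,8,6,5,8,8,6]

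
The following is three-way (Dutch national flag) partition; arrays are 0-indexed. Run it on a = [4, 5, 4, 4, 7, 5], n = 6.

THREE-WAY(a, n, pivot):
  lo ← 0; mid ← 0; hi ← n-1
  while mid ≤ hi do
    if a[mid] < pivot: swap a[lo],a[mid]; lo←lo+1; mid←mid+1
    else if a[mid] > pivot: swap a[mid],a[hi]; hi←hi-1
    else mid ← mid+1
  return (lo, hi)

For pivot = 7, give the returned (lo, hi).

lo=0 mid=0 hi=5
4<7: swap(0,0), lo=1 mid=1 ⇒ [4, 5, 4, 4, 7, 5]
5<7: swap(1,1), lo=2 mid=2 ⇒ [4, 5, 4, 4, 7, 5]
4<7: swap(2,2), lo=3 mid=3 ⇒ [4, 5, 4, 4, 7, 5]
4<7: swap(3,3), lo=4 mid=4 ⇒ [4, 5, 4, 4, 7, 5]
7=7: mid=5
5<7: swap(4,5), lo=5 mid=6 ⇒ [4, 5, 4, 4, 5, 7]
done. lo=5 hi=5; a=[4, 5, 4, 4, 5, 7]

(5, 5)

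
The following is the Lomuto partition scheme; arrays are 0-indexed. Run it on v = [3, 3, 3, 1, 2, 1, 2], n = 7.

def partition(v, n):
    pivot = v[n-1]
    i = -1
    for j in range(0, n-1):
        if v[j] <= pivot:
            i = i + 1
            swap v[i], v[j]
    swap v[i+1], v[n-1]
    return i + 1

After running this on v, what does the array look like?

[1, 2, 1, 2, 3, 3, 3]

pivot=2, i=-1
j=0: 3>2, skip
j=1: 3>2, skip
j=2: 3>2, skip
j=3: 1≤2, i=0, swap(0,3) ⇒ [1, 3, 3, 3, 2, 1, 2]
j=4: 2≤2, i=1, swap(1,4) ⇒ [1, 2, 3, 3, 3, 1, 2]
j=5: 1≤2, i=2, swap(2,5) ⇒ [1, 2, 1, 3, 3, 3, 2]
swap(3,6) ⇒ [1, 2, 1, 2, 3, 3, 3]; return 3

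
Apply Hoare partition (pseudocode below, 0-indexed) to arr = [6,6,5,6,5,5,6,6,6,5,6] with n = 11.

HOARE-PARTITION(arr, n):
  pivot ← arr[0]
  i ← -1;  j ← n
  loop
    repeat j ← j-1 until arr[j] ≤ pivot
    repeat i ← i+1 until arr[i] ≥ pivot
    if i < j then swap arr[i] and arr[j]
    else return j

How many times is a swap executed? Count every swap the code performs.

pivot = arr[0] = 6; i = -1, j = 11
j→10 (arr[10]=6≤6), i→0 (arr[0]=6≥6); i<j, swap → [6,6,5,6,5,5,6,6,6,5,6]
j→9 (arr[9]=5≤6), i→1 (arr[1]=6≥6); i<j, swap → [6,5,5,6,5,5,6,6,6,6,6]
j→8 (arr[8]=6≤6), i→3 (arr[3]=6≥6); i<j, swap → [6,5,5,6,5,5,6,6,6,6,6]
j→7 (arr[7]=6≤6), i→6 (arr[6]=6≥6); i<j, swap → [6,5,5,6,5,5,6,6,6,6,6]
j→6, i→7; i≥j, return j=6. arr = [6,5,5,6,5,5,6,6,6,6,6]

4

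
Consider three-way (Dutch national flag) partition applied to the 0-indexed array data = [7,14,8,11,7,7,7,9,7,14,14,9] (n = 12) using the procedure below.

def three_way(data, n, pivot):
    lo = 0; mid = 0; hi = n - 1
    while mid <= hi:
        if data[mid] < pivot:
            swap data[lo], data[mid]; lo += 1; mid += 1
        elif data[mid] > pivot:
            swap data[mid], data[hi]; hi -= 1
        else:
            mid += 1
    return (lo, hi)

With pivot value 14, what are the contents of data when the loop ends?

[7,8,11,7,7,7,9,7,9,14,14,14]

pivot = 14; lo=0, mid=0, hi=11
data[mid]=7<14: swap data[0],data[0]; lo=1,mid=1 → [7,14,8,11,7,7,7,9,7,14,14,9]
data[mid]=14=14: mid=2
data[mid]=8<14: swap data[1],data[2]; lo=2,mid=3 → [7,8,14,11,7,7,7,9,7,14,14,9]
data[mid]=11<14: swap data[2],data[3]; lo=3,mid=4 → [7,8,11,14,7,7,7,9,7,14,14,9]
data[mid]=7<14: swap data[3],data[4]; lo=4,mid=5 → [7,8,11,7,14,7,7,9,7,14,14,9]
data[mid]=7<14: swap data[4],data[5]; lo=5,mid=6 → [7,8,11,7,7,14,7,9,7,14,14,9]
data[mid]=7<14: swap data[5],data[6]; lo=6,mid=7 → [7,8,11,7,7,7,14,9,7,14,14,9]
data[mid]=9<14: swap data[6],data[7]; lo=7,mid=8 → [7,8,11,7,7,7,9,14,7,14,14,9]
data[mid]=7<14: swap data[7],data[8]; lo=8,mid=9 → [7,8,11,7,7,7,9,7,14,14,14,9]
data[mid]=14=14: mid=10
data[mid]=14=14: mid=11
data[mid]=9<14: swap data[8],data[11]; lo=9,mid=12 → [7,8,11,7,7,7,9,7,9,14,14,14]
end: lo=9, hi=11; data = [7,8,11,7,7,7,9,7,9,14,14,14]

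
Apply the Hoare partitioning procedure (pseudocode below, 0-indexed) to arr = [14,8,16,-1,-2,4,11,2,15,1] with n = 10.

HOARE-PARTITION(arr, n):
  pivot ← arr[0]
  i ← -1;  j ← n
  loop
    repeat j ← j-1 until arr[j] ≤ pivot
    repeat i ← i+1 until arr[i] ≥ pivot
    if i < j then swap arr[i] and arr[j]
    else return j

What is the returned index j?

pivot=14
j stops at 9 (1), i stops at 0 (14); swap ⇒ [1,8,16,-1,-2,4,11,2,15,14]
j stops at 7 (2), i stops at 2 (16); swap ⇒ [1,8,2,-1,-2,4,11,16,15,14]
j stops at 6, i stops at 7; i≥j ⇒ return 6. arr=[1,8,2,-1,-2,4,11,16,15,14]

6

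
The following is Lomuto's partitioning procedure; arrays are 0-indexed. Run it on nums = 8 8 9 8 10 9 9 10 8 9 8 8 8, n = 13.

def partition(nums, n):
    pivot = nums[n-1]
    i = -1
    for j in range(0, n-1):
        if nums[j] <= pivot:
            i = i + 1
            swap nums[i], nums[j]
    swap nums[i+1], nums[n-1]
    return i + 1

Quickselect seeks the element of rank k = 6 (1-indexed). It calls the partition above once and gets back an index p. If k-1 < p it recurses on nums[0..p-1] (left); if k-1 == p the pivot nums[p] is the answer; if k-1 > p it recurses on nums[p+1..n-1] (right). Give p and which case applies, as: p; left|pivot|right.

pivot = nums[12] = 8; i = -1
j=0: nums[0]=8 ≤ 8 → i=0, swap nums[0],nums[0] (no change) → 8 8 9 8 10 9 9 10 8 9 8 8 8
j=1: nums[1]=8 ≤ 8 → i=1, swap nums[1],nums[1] (no change) → 8 8 9 8 10 9 9 10 8 9 8 8 8
j=2: nums[2]=9 > 8 → no swap
j=3: nums[3]=8 ≤ 8 → i=2, swap nums[2],nums[3] → 8 8 8 9 10 9 9 10 8 9 8 8 8
j=4: nums[4]=10 > 8 → no swap
j=5: nums[5]=9 > 8 → no swap
j=6: nums[6]=9 > 8 → no swap
j=7: nums[7]=10 > 8 → no swap
j=8: nums[8]=8 ≤ 8 → i=3, swap nums[3],nums[8] → 8 8 8 8 10 9 9 10 9 9 8 8 8
j=9: nums[9]=9 > 8 → no swap
j=10: nums[10]=8 ≤ 8 → i=4, swap nums[4],nums[10] → 8 8 8 8 8 9 9 10 9 9 10 8 8
j=11: nums[11]=8 ≤ 8 → i=5, swap nums[5],nums[11] → 8 8 8 8 8 8 9 10 9 9 10 9 8
final swap nums[6],nums[12] → 8 8 8 8 8 8 8 10 9 9 10 9 9; return 6
p = 6; k-1 = 5 < 6 ⇒ left

6; left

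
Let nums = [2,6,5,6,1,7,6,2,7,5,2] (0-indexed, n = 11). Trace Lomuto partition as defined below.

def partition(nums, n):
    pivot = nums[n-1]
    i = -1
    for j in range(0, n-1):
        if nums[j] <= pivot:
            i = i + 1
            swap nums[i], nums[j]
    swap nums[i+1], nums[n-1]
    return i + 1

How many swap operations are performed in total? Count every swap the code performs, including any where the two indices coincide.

4

pivot=2, i=-1
j=0: 2≤2, i=0, swap(0,0) ⇒ [2,6,5,6,1,7,6,2,7,5,2]
j=1: 6>2, skip
j=2: 5>2, skip
j=3: 6>2, skip
j=4: 1≤2, i=1, swap(1,4) ⇒ [2,1,5,6,6,7,6,2,7,5,2]
j=5: 7>2, skip
j=6: 6>2, skip
j=7: 2≤2, i=2, swap(2,7) ⇒ [2,1,2,6,6,7,6,5,7,5,2]
j=8: 7>2, skip
j=9: 5>2, skip
swap(3,10) ⇒ [2,1,2,2,6,7,6,5,7,5,6]; return 3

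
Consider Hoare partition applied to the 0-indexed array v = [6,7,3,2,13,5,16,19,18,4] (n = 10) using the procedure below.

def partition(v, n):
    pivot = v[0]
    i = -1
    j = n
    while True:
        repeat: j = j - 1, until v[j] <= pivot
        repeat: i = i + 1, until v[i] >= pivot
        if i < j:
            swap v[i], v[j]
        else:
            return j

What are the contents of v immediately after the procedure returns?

pivot = v[0] = 6; i = -1, j = 10
j→9 (v[9]=4≤6), i→0 (v[0]=6≥6); i<j, swap → [4,7,3,2,13,5,16,19,18,6]
j→5 (v[5]=5≤6), i→1 (v[1]=7≥6); i<j, swap → [4,5,3,2,13,7,16,19,18,6]
j→3, i→4; i≥j, return j=3. v = [4,5,3,2,13,7,16,19,18,6]

[4,5,3,2,13,7,16,19,18,6]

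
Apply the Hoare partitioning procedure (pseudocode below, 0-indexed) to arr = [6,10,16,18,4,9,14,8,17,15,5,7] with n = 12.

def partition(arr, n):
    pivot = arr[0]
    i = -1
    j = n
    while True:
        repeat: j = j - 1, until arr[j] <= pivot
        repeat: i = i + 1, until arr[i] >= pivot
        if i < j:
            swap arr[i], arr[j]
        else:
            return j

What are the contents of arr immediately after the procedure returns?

pivot = arr[0] = 6; i = -1, j = 12
j→10 (arr[10]=5≤6), i→0 (arr[0]=6≥6); i<j, swap → [5,10,16,18,4,9,14,8,17,15,6,7]
j→4 (arr[4]=4≤6), i→1 (arr[1]=10≥6); i<j, swap → [5,4,16,18,10,9,14,8,17,15,6,7]
j→1, i→2; i≥j, return j=1. arr = [5,4,16,18,10,9,14,8,17,15,6,7]

[5,4,16,18,10,9,14,8,17,15,6,7]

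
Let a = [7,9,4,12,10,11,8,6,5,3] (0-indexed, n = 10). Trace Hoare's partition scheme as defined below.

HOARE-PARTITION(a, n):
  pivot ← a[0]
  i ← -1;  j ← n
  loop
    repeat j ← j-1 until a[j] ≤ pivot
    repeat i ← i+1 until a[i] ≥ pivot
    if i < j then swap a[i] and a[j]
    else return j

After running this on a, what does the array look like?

[3,5,4,6,10,11,8,12,9,7]

pivot=7
j stops at 9 (3), i stops at 0 (7); swap ⇒ [3,9,4,12,10,11,8,6,5,7]
j stops at 8 (5), i stops at 1 (9); swap ⇒ [3,5,4,12,10,11,8,6,9,7]
j stops at 7 (6), i stops at 3 (12); swap ⇒ [3,5,4,6,10,11,8,12,9,7]
j stops at 3, i stops at 4; i≥j ⇒ return 3. a=[3,5,4,6,10,11,8,12,9,7]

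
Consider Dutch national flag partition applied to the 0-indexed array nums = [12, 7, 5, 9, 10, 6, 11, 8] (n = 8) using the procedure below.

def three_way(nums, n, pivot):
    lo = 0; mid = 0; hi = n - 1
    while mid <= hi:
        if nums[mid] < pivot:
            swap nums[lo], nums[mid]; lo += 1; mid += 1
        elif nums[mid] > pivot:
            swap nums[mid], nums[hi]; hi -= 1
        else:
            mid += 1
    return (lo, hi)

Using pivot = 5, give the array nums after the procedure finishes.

pivot = 5; lo=0, mid=0, hi=7
nums[mid]=12>5: swap nums[0],nums[7]; hi=6 → [8, 7, 5, 9, 10, 6, 11, 12]
nums[mid]=8>5: swap nums[0],nums[6]; hi=5 → [11, 7, 5, 9, 10, 6, 8, 12]
nums[mid]=11>5: swap nums[0],nums[5]; hi=4 → [6, 7, 5, 9, 10, 11, 8, 12]
nums[mid]=6>5: swap nums[0],nums[4]; hi=3 → [10, 7, 5, 9, 6, 11, 8, 12]
nums[mid]=10>5: swap nums[0],nums[3]; hi=2 → [9, 7, 5, 10, 6, 11, 8, 12]
nums[mid]=9>5: swap nums[0],nums[2]; hi=1 → [5, 7, 9, 10, 6, 11, 8, 12]
nums[mid]=5=5: mid=1
nums[mid]=7>5: swap nums[1],nums[1]; hi=0 → [5, 7, 9, 10, 6, 11, 8, 12]
end: lo=0, hi=0; nums = [5, 7, 9, 10, 6, 11, 8, 12]

[5, 7, 9, 10, 6, 11, 8, 12]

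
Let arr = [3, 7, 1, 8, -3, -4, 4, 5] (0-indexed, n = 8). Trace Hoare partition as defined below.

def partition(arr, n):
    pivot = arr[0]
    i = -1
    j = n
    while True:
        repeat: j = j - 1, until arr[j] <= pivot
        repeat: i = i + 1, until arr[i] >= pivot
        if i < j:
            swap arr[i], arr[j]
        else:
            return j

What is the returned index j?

pivot = arr[0] = 3; i = -1, j = 8
j→5 (arr[5]=-4≤3), i→0 (arr[0]=3≥3); i<j, swap → [-4, 7, 1, 8, -3, 3, 4, 5]
j→4 (arr[4]=-3≤3), i→1 (arr[1]=7≥3); i<j, swap → [-4, -3, 1, 8, 7, 3, 4, 5]
j→2, i→3; i≥j, return j=2. arr = [-4, -3, 1, 8, 7, 3, 4, 5]

2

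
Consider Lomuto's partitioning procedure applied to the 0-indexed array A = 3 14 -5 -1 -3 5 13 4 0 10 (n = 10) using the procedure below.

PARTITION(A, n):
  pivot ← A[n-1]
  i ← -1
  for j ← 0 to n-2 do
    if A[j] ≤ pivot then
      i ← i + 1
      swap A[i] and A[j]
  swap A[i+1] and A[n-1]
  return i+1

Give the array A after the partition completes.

pivot=10, i=-1
j=0: 3≤10, i=0, swap(0,0) ⇒ 3 14 -5 -1 -3 5 13 4 0 10
j=1: 14>10, skip
j=2: -5≤10, i=1, swap(1,2) ⇒ 3 -5 14 -1 -3 5 13 4 0 10
j=3: -1≤10, i=2, swap(2,3) ⇒ 3 -5 -1 14 -3 5 13 4 0 10
j=4: -3≤10, i=3, swap(3,4) ⇒ 3 -5 -1 -3 14 5 13 4 0 10
j=5: 5≤10, i=4, swap(4,5) ⇒ 3 -5 -1 -3 5 14 13 4 0 10
j=6: 13>10, skip
j=7: 4≤10, i=5, swap(5,7) ⇒ 3 -5 -1 -3 5 4 13 14 0 10
j=8: 0≤10, i=6, swap(6,8) ⇒ 3 -5 -1 -3 5 4 0 14 13 10
swap(7,9) ⇒ 3 -5 -1 -3 5 4 0 10 13 14; return 7

3 -5 -1 -3 5 4 0 10 13 14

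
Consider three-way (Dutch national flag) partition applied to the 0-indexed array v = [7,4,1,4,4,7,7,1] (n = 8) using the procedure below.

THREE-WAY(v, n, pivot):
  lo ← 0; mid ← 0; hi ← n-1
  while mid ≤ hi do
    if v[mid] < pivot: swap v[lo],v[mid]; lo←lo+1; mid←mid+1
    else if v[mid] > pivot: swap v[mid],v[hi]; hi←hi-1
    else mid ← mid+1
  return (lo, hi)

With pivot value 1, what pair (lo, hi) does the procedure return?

pivot = 1; lo=0, mid=0, hi=7
v[mid]=7>1: swap v[0],v[7]; hi=6 → [1,4,1,4,4,7,7,7]
v[mid]=1=1: mid=1
v[mid]=4>1: swap v[1],v[6]; hi=5 → [1,7,1,4,4,7,4,7]
v[mid]=7>1: swap v[1],v[5]; hi=4 → [1,7,1,4,4,7,4,7]
v[mid]=7>1: swap v[1],v[4]; hi=3 → [1,4,1,4,7,7,4,7]
v[mid]=4>1: swap v[1],v[3]; hi=2 → [1,4,1,4,7,7,4,7]
v[mid]=4>1: swap v[1],v[2]; hi=1 → [1,1,4,4,7,7,4,7]
v[mid]=1=1: mid=2
end: lo=0, hi=1; v = [1,1,4,4,7,7,4,7]

(0, 1)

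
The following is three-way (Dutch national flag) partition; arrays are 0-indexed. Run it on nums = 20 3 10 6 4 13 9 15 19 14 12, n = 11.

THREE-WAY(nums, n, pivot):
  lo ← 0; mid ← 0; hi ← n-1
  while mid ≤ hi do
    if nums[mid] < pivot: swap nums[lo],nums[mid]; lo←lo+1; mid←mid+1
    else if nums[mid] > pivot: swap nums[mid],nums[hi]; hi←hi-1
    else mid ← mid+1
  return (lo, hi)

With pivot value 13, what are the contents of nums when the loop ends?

12 3 10 6 4 9 13 19 14 15 20

lo=0 mid=0 hi=10
20>13: swap(0,10), hi=9 ⇒ 12 3 10 6 4 13 9 15 19 14 20
12<13: swap(0,0), lo=1 mid=1 ⇒ 12 3 10 6 4 13 9 15 19 14 20
3<13: swap(1,1), lo=2 mid=2 ⇒ 12 3 10 6 4 13 9 15 19 14 20
10<13: swap(2,2), lo=3 mid=3 ⇒ 12 3 10 6 4 13 9 15 19 14 20
6<13: swap(3,3), lo=4 mid=4 ⇒ 12 3 10 6 4 13 9 15 19 14 20
4<13: swap(4,4), lo=5 mid=5 ⇒ 12 3 10 6 4 13 9 15 19 14 20
13=13: mid=6
9<13: swap(5,6), lo=6 mid=7 ⇒ 12 3 10 6 4 9 13 15 19 14 20
15>13: swap(7,9), hi=8 ⇒ 12 3 10 6 4 9 13 14 19 15 20
14>13: swap(7,8), hi=7 ⇒ 12 3 10 6 4 9 13 19 14 15 20
19>13: swap(7,7), hi=6 ⇒ 12 3 10 6 4 9 13 19 14 15 20
done. lo=6 hi=6; nums=12 3 10 6 4 9 13 19 14 15 20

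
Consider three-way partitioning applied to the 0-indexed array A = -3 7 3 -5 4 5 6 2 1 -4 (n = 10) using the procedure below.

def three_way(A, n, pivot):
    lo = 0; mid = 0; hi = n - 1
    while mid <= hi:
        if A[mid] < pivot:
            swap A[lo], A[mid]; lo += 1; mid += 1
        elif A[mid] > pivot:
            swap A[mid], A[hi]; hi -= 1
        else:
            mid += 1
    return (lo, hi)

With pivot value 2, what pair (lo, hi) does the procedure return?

(4, 4)

lo=0 mid=0 hi=9
-3<2: swap(0,0), lo=1 mid=1 ⇒ -3 7 3 -5 4 5 6 2 1 -4
7>2: swap(1,9), hi=8 ⇒ -3 -4 3 -5 4 5 6 2 1 7
-4<2: swap(1,1), lo=2 mid=2 ⇒ -3 -4 3 -5 4 5 6 2 1 7
3>2: swap(2,8), hi=7 ⇒ -3 -4 1 -5 4 5 6 2 3 7
1<2: swap(2,2), lo=3 mid=3 ⇒ -3 -4 1 -5 4 5 6 2 3 7
-5<2: swap(3,3), lo=4 mid=4 ⇒ -3 -4 1 -5 4 5 6 2 3 7
4>2: swap(4,7), hi=6 ⇒ -3 -4 1 -5 2 5 6 4 3 7
2=2: mid=5
5>2: swap(5,6), hi=5 ⇒ -3 -4 1 -5 2 6 5 4 3 7
6>2: swap(5,5), hi=4 ⇒ -3 -4 1 -5 2 6 5 4 3 7
done. lo=4 hi=4; A=-3 -4 1 -5 2 6 5 4 3 7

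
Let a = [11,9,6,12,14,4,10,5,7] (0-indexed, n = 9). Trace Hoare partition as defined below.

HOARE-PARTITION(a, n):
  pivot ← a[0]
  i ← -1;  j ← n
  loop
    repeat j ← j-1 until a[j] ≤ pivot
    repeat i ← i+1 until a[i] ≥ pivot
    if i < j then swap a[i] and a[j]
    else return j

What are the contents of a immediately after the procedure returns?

[7,9,6,5,10,4,14,12,11]

pivot = a[0] = 11; i = -1, j = 9
j→8 (a[8]=7≤11), i→0 (a[0]=11≥11); i<j, swap → [7,9,6,12,14,4,10,5,11]
j→7 (a[7]=5≤11), i→3 (a[3]=12≥11); i<j, swap → [7,9,6,5,14,4,10,12,11]
j→6 (a[6]=10≤11), i→4 (a[4]=14≥11); i<j, swap → [7,9,6,5,10,4,14,12,11]
j→5, i→6; i≥j, return j=5. a = [7,9,6,5,10,4,14,12,11]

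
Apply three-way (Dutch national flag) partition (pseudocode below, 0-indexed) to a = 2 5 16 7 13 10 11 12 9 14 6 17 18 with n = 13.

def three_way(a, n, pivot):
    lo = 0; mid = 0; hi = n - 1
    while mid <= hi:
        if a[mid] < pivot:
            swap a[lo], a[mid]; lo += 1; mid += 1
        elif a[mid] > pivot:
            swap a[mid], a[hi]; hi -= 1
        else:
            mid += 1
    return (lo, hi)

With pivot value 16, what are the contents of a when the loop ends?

2 5 7 13 10 11 12 9 14 6 16 18 17

lo=0 mid=0 hi=12
2<16: swap(0,0), lo=1 mid=1 ⇒ 2 5 16 7 13 10 11 12 9 14 6 17 18
5<16: swap(1,1), lo=2 mid=2 ⇒ 2 5 16 7 13 10 11 12 9 14 6 17 18
16=16: mid=3
7<16: swap(2,3), lo=3 mid=4 ⇒ 2 5 7 16 13 10 11 12 9 14 6 17 18
13<16: swap(3,4), lo=4 mid=5 ⇒ 2 5 7 13 16 10 11 12 9 14 6 17 18
10<16: swap(4,5), lo=5 mid=6 ⇒ 2 5 7 13 10 16 11 12 9 14 6 17 18
11<16: swap(5,6), lo=6 mid=7 ⇒ 2 5 7 13 10 11 16 12 9 14 6 17 18
12<16: swap(6,7), lo=7 mid=8 ⇒ 2 5 7 13 10 11 12 16 9 14 6 17 18
9<16: swap(7,8), lo=8 mid=9 ⇒ 2 5 7 13 10 11 12 9 16 14 6 17 18
14<16: swap(8,9), lo=9 mid=10 ⇒ 2 5 7 13 10 11 12 9 14 16 6 17 18
6<16: swap(9,10), lo=10 mid=11 ⇒ 2 5 7 13 10 11 12 9 14 6 16 17 18
17>16: swap(11,12), hi=11 ⇒ 2 5 7 13 10 11 12 9 14 6 16 18 17
18>16: swap(11,11), hi=10 ⇒ 2 5 7 13 10 11 12 9 14 6 16 18 17
done. lo=10 hi=10; a=2 5 7 13 10 11 12 9 14 6 16 18 17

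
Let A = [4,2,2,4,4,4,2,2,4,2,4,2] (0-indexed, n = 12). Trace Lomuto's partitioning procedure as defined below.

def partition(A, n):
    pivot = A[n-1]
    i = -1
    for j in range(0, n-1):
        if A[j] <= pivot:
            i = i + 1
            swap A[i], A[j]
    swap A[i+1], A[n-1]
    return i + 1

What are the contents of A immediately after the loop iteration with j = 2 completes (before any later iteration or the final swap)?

pivot = A[11] = 2; i = -1
j=0: A[0]=4 > 2 → no swap
j=1: A[1]=2 ≤ 2 → i=0, swap A[0],A[1] → [2,4,2,4,4,4,2,2,4,2,4,2]
j=2: A[2]=2 ≤ 2 → i=1, swap A[1],A[2] → [2,2,4,4,4,4,2,2,4,2,4,2]
(after j=2) A = [2,2,4,4,4,4,2,2,4,2,4,2]

[2,2,4,4,4,4,2,2,4,2,4,2]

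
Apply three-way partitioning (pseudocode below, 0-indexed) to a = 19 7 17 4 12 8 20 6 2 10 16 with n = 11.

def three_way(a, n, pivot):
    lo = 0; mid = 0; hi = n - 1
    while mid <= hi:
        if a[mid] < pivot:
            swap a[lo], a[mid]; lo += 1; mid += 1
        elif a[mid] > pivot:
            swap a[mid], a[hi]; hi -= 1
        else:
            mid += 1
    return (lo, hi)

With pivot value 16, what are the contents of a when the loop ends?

7 10 4 12 8 2 6 16 20 17 19

pivot = 16; lo=0, mid=0, hi=10
a[mid]=19>16: swap a[0],a[10]; hi=9 → 16 7 17 4 12 8 20 6 2 10 19
a[mid]=16=16: mid=1
a[mid]=7<16: swap a[0],a[1]; lo=1,mid=2 → 7 16 17 4 12 8 20 6 2 10 19
a[mid]=17>16: swap a[2],a[9]; hi=8 → 7 16 10 4 12 8 20 6 2 17 19
a[mid]=10<16: swap a[1],a[2]; lo=2,mid=3 → 7 10 16 4 12 8 20 6 2 17 19
a[mid]=4<16: swap a[2],a[3]; lo=3,mid=4 → 7 10 4 16 12 8 20 6 2 17 19
a[mid]=12<16: swap a[3],a[4]; lo=4,mid=5 → 7 10 4 12 16 8 20 6 2 17 19
a[mid]=8<16: swap a[4],a[5]; lo=5,mid=6 → 7 10 4 12 8 16 20 6 2 17 19
a[mid]=20>16: swap a[6],a[8]; hi=7 → 7 10 4 12 8 16 2 6 20 17 19
a[mid]=2<16: swap a[5],a[6]; lo=6,mid=7 → 7 10 4 12 8 2 16 6 20 17 19
a[mid]=6<16: swap a[6],a[7]; lo=7,mid=8 → 7 10 4 12 8 2 6 16 20 17 19
end: lo=7, hi=7; a = 7 10 4 12 8 2 6 16 20 17 19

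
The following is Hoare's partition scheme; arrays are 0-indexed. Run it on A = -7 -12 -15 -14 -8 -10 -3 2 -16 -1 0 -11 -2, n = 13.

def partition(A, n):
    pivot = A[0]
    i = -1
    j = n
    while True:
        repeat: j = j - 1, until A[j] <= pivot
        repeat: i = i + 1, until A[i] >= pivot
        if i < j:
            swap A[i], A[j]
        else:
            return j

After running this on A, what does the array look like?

-11 -12 -15 -14 -8 -10 -16 2 -3 -1 0 -7 -2

pivot=-7
j stops at 11 (-11), i stops at 0 (-7); swap ⇒ -11 -12 -15 -14 -8 -10 -3 2 -16 -1 0 -7 -2
j stops at 8 (-16), i stops at 6 (-3); swap ⇒ -11 -12 -15 -14 -8 -10 -16 2 -3 -1 0 -7 -2
j stops at 6, i stops at 7; i≥j ⇒ return 6. A=-11 -12 -15 -14 -8 -10 -16 2 -3 -1 0 -7 -2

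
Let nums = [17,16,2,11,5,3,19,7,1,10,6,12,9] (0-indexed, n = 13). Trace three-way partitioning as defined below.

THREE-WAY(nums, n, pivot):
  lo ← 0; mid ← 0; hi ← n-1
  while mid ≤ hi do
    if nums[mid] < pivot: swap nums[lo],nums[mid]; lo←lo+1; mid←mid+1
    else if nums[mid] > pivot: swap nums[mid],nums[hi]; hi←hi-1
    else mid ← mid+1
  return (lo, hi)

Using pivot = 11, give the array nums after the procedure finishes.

lo=0 mid=0 hi=12
17>11: swap(0,12), hi=11 ⇒ [9,16,2,11,5,3,19,7,1,10,6,12,17]
9<11: swap(0,0), lo=1 mid=1 ⇒ [9,16,2,11,5,3,19,7,1,10,6,12,17]
16>11: swap(1,11), hi=10 ⇒ [9,12,2,11,5,3,19,7,1,10,6,16,17]
12>11: swap(1,10), hi=9 ⇒ [9,6,2,11,5,3,19,7,1,10,12,16,17]
6<11: swap(1,1), lo=2 mid=2 ⇒ [9,6,2,11,5,3,19,7,1,10,12,16,17]
2<11: swap(2,2), lo=3 mid=3 ⇒ [9,6,2,11,5,3,19,7,1,10,12,16,17]
11=11: mid=4
5<11: swap(3,4), lo=4 mid=5 ⇒ [9,6,2,5,11,3,19,7,1,10,12,16,17]
3<11: swap(4,5), lo=5 mid=6 ⇒ [9,6,2,5,3,11,19,7,1,10,12,16,17]
19>11: swap(6,9), hi=8 ⇒ [9,6,2,5,3,11,10,7,1,19,12,16,17]
10<11: swap(5,6), lo=6 mid=7 ⇒ [9,6,2,5,3,10,11,7,1,19,12,16,17]
7<11: swap(6,7), lo=7 mid=8 ⇒ [9,6,2,5,3,10,7,11,1,19,12,16,17]
1<11: swap(7,8), lo=8 mid=9 ⇒ [9,6,2,5,3,10,7,1,11,19,12,16,17]
done. lo=8 hi=8; nums=[9,6,2,5,3,10,7,1,11,19,12,16,17]

[9,6,2,5,3,10,7,1,11,19,12,16,17]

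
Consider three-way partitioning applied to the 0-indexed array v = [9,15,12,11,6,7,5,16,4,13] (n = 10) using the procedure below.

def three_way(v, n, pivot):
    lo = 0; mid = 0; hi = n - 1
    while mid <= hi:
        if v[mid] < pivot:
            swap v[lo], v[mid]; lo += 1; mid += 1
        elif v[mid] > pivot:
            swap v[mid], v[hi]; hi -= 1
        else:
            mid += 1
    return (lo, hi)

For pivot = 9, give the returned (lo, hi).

lo=0 mid=0 hi=9
9=9: mid=1
15>9: swap(1,9), hi=8 ⇒ [9,13,12,11,6,7,5,16,4,15]
13>9: swap(1,8), hi=7 ⇒ [9,4,12,11,6,7,5,16,13,15]
4<9: swap(0,1), lo=1 mid=2 ⇒ [4,9,12,11,6,7,5,16,13,15]
12>9: swap(2,7), hi=6 ⇒ [4,9,16,11,6,7,5,12,13,15]
16>9: swap(2,6), hi=5 ⇒ [4,9,5,11,6,7,16,12,13,15]
5<9: swap(1,2), lo=2 mid=3 ⇒ [4,5,9,11,6,7,16,12,13,15]
11>9: swap(3,5), hi=4 ⇒ [4,5,9,7,6,11,16,12,13,15]
7<9: swap(2,3), lo=3 mid=4 ⇒ [4,5,7,9,6,11,16,12,13,15]
6<9: swap(3,4), lo=4 mid=5 ⇒ [4,5,7,6,9,11,16,12,13,15]
done. lo=4 hi=4; v=[4,5,7,6,9,11,16,12,13,15]

(4, 4)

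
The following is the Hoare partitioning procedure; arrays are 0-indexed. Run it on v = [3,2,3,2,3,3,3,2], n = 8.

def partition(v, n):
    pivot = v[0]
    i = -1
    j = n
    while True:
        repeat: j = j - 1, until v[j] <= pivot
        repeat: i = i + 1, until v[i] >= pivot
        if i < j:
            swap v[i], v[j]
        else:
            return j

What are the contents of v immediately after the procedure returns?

pivot = v[0] = 3; i = -1, j = 8
j→7 (v[7]=2≤3), i→0 (v[0]=3≥3); i<j, swap → [2,2,3,2,3,3,3,3]
j→6 (v[6]=3≤3), i→2 (v[2]=3≥3); i<j, swap → [2,2,3,2,3,3,3,3]
j→5 (v[5]=3≤3), i→4 (v[4]=3≥3); i<j, swap → [2,2,3,2,3,3,3,3]
j→4, i→5; i≥j, return j=4. v = [2,2,3,2,3,3,3,3]

[2,2,3,2,3,3,3,3]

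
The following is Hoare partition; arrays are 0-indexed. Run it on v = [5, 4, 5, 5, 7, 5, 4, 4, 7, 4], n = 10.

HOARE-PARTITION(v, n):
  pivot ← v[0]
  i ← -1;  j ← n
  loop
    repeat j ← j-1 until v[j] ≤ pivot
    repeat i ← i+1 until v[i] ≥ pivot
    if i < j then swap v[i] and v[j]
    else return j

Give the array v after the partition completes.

[4, 4, 4, 4, 5, 7, 5, 5, 7, 5]

pivot = v[0] = 5; i = -1, j = 10
j→9 (v[9]=4≤5), i→0 (v[0]=5≥5); i<j, swap → [4, 4, 5, 5, 7, 5, 4, 4, 7, 5]
j→7 (v[7]=4≤5), i→2 (v[2]=5≥5); i<j, swap → [4, 4, 4, 5, 7, 5, 4, 5, 7, 5]
j→6 (v[6]=4≤5), i→3 (v[3]=5≥5); i<j, swap → [4, 4, 4, 4, 7, 5, 5, 5, 7, 5]
j→5 (v[5]=5≤5), i→4 (v[4]=7≥5); i<j, swap → [4, 4, 4, 4, 5, 7, 5, 5, 7, 5]
j→4, i→5; i≥j, return j=4. v = [4, 4, 4, 4, 5, 7, 5, 5, 7, 5]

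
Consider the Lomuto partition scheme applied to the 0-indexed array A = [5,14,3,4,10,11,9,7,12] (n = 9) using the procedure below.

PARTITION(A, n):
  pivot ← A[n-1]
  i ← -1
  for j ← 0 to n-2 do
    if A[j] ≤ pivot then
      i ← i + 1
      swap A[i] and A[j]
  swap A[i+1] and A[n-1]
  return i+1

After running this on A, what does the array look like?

pivot = A[8] = 12; i = -1
j=0: A[0]=5 ≤ 12 → i=0, swap A[0],A[0] (no change) → [5,14,3,4,10,11,9,7,12]
j=1: A[1]=14 > 12 → no swap
j=2: A[2]=3 ≤ 12 → i=1, swap A[1],A[2] → [5,3,14,4,10,11,9,7,12]
j=3: A[3]=4 ≤ 12 → i=2, swap A[2],A[3] → [5,3,4,14,10,11,9,7,12]
j=4: A[4]=10 ≤ 12 → i=3, swap A[3],A[4] → [5,3,4,10,14,11,9,7,12]
j=5: A[5]=11 ≤ 12 → i=4, swap A[4],A[5] → [5,3,4,10,11,14,9,7,12]
j=6: A[6]=9 ≤ 12 → i=5, swap A[5],A[6] → [5,3,4,10,11,9,14,7,12]
j=7: A[7]=7 ≤ 12 → i=6, swap A[6],A[7] → [5,3,4,10,11,9,7,14,12]
final swap A[7],A[8] → [5,3,4,10,11,9,7,12,14]; return 7

[5,3,4,10,11,9,7,12,14]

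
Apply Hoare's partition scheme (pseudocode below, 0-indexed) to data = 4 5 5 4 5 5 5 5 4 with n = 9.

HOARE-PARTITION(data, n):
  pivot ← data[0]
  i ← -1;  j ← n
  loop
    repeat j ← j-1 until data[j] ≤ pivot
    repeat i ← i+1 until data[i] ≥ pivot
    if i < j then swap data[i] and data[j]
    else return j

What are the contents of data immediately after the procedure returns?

pivot = data[0] = 4; i = -1, j = 9
j→8 (data[8]=4≤4), i→0 (data[0]=4≥4); i<j, swap → 4 5 5 4 5 5 5 5 4
j→3 (data[3]=4≤4), i→1 (data[1]=5≥4); i<j, swap → 4 4 5 5 5 5 5 5 4
j→1, i→2; i≥j, return j=1. data = 4 4 5 5 5 5 5 5 4

4 4 5 5 5 5 5 5 4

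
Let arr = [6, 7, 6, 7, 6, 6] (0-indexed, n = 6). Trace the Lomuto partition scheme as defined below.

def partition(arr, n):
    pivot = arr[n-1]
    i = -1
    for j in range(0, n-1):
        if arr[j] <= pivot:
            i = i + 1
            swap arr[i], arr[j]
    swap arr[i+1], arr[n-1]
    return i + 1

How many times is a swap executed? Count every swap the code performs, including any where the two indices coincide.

4

pivot=6, i=-1
j=0: 6≤6, i=0, swap(0,0) ⇒ [6, 7, 6, 7, 6, 6]
j=1: 7>6, skip
j=2: 6≤6, i=1, swap(1,2) ⇒ [6, 6, 7, 7, 6, 6]
j=3: 7>6, skip
j=4: 6≤6, i=2, swap(2,4) ⇒ [6, 6, 6, 7, 7, 6]
swap(3,5) ⇒ [6, 6, 6, 6, 7, 7]; return 3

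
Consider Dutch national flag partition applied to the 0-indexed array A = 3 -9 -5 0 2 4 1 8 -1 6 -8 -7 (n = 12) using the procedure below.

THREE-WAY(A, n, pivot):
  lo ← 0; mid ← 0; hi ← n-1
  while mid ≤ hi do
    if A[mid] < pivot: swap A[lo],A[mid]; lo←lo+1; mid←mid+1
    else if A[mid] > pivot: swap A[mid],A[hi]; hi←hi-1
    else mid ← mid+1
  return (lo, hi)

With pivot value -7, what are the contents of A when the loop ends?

-9 -8 -7 2 4 1 8 -1 6 0 -5 3

pivot = -7; lo=0, mid=0, hi=11
A[mid]=3>-7: swap A[0],A[11]; hi=10 → -7 -9 -5 0 2 4 1 8 -1 6 -8 3
A[mid]=-7=-7: mid=1
A[mid]=-9<-7: swap A[0],A[1]; lo=1,mid=2 → -9 -7 -5 0 2 4 1 8 -1 6 -8 3
A[mid]=-5>-7: swap A[2],A[10]; hi=9 → -9 -7 -8 0 2 4 1 8 -1 6 -5 3
A[mid]=-8<-7: swap A[1],A[2]; lo=2,mid=3 → -9 -8 -7 0 2 4 1 8 -1 6 -5 3
A[mid]=0>-7: swap A[3],A[9]; hi=8 → -9 -8 -7 6 2 4 1 8 -1 0 -5 3
A[mid]=6>-7: swap A[3],A[8]; hi=7 → -9 -8 -7 -1 2 4 1 8 6 0 -5 3
A[mid]=-1>-7: swap A[3],A[7]; hi=6 → -9 -8 -7 8 2 4 1 -1 6 0 -5 3
A[mid]=8>-7: swap A[3],A[6]; hi=5 → -9 -8 -7 1 2 4 8 -1 6 0 -5 3
A[mid]=1>-7: swap A[3],A[5]; hi=4 → -9 -8 -7 4 2 1 8 -1 6 0 -5 3
A[mid]=4>-7: swap A[3],A[4]; hi=3 → -9 -8 -7 2 4 1 8 -1 6 0 -5 3
A[mid]=2>-7: swap A[3],A[3]; hi=2 → -9 -8 -7 2 4 1 8 -1 6 0 -5 3
end: lo=2, hi=2; A = -9 -8 -7 2 4 1 8 -1 6 0 -5 3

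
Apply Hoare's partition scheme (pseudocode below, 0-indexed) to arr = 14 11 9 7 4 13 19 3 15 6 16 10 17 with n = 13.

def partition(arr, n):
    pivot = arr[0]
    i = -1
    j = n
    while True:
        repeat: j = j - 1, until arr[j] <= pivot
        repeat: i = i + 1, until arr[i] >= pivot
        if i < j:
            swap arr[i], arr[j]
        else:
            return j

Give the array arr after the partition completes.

pivot=14
j stops at 11 (10), i stops at 0 (14); swap ⇒ 10 11 9 7 4 13 19 3 15 6 16 14 17
j stops at 9 (6), i stops at 6 (19); swap ⇒ 10 11 9 7 4 13 6 3 15 19 16 14 17
j stops at 7, i stops at 8; i≥j ⇒ return 7. arr=10 11 9 7 4 13 6 3 15 19 16 14 17

10 11 9 7 4 13 6 3 15 19 16 14 17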